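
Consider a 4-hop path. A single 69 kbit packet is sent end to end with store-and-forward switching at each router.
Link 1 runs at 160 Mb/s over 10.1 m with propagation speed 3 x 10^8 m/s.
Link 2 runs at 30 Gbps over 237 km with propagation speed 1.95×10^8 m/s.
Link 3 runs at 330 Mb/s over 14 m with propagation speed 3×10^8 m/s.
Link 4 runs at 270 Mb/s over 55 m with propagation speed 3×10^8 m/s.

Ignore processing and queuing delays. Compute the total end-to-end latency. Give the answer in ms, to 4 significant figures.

2.114 ms

L = 69000 bits.
Transmission delays (L/R per hop): 0.43125, 0.0023, 0.209091, 0.255556 ms; sum = 0.898196 ms.
Propagation delays (d/s per hop): 3.36667e-05, 1.21538, 4.66667e-05, 0.000183333 ms; sum = 1.21565 ms.
End-to-end = 2.114 ms.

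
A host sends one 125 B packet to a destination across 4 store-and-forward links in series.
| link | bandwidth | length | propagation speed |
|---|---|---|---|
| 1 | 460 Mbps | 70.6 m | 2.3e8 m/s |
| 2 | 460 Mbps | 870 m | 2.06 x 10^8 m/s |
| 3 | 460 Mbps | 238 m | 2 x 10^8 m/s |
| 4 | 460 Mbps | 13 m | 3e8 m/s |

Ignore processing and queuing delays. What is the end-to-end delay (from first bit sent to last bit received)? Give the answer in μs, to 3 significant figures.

14.5 μs

L = 125 × 8 = 1000 bits.
Transmission delay per hop = L/R = 1000/460000000 = 2.17391 μs; 4 hops → 8.69565 μs.
Propagation delays (d/s per hop): 0.306957, 4.2233, 1.19, 0.0433333 μs; sum = 5.76359 μs.
End-to-end = 14.5 μs.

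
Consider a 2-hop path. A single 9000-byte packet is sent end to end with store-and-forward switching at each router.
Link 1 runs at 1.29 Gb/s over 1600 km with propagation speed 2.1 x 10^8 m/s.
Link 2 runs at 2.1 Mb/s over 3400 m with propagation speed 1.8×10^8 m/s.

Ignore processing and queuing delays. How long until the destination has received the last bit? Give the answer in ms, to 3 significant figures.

42.0 ms

L = 9000 × 8 = 72000 bits.
Transmission delays (L/R per hop): 0.055814, 34.2857 ms; sum = 34.3415 ms.
Propagation delays (d/s per hop): 7.61905, 0.0188889 ms; sum = 7.63794 ms.
End-to-end = 42.0 ms.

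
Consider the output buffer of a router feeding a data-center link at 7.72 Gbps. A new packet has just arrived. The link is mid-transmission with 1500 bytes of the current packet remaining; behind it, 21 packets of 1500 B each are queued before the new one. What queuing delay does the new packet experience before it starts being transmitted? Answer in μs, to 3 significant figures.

34.2 μs

Each queued packet: L/R = 12000/7720000000 = 1.5544 μs.
21 queued → 32.6425 μs.
Plus remaining 12000 bits of current packet: 1.5544 μs.
Queuing delay = 34.2 μs.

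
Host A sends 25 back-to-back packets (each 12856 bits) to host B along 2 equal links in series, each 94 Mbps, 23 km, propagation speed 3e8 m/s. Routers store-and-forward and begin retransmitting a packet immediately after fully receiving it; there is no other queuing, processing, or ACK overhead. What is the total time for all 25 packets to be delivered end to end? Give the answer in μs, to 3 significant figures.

Per-hop transmission t_tx = L/R = 12856/94000000 = 136.766 μs.
Per-hop propagation t_prop = 23000/300000000 = 76.6667 μs.
Pipeline fill: first packet needs 2·t_tx to clear all hops; remaining 24 packets each add one t_tx.
Total = (2+25-1)·t_tx + 2·t_prop = 26·136.766 + 2·76.6667 = 3710 μs.

3710 μs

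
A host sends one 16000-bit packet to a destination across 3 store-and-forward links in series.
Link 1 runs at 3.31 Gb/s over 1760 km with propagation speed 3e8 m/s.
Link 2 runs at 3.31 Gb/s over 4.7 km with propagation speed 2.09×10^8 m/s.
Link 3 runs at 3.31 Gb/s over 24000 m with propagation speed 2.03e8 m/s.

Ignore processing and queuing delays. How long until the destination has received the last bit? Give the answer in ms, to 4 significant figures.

6.022 ms

Transmission delay per hop = L/R = 16000/3310000000 = 0.00483384 ms; 3 hops → 0.0145015 ms.
Propagation delays (d/s per hop): 5.86667, 0.022488, 0.118227 ms; sum = 6.00738 ms.
End-to-end = 6.022 ms.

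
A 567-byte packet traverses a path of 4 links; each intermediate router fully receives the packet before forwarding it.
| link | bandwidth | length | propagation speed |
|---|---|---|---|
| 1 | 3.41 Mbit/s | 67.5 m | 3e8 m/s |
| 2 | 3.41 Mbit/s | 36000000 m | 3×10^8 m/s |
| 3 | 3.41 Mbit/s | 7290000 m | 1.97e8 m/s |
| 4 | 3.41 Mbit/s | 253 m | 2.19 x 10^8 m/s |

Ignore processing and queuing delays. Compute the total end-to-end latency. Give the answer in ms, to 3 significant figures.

162 ms

L = 567 × 8 = 4536 bits.
Transmission delay per hop = L/R = 4536/3410000 = 1.33021 ms; 4 hops → 5.32082 ms.
Propagation delays (d/s per hop): 0.000225, 120, 37.0051, 0.00115525 ms; sum = 157.006 ms.
End-to-end = 162 ms.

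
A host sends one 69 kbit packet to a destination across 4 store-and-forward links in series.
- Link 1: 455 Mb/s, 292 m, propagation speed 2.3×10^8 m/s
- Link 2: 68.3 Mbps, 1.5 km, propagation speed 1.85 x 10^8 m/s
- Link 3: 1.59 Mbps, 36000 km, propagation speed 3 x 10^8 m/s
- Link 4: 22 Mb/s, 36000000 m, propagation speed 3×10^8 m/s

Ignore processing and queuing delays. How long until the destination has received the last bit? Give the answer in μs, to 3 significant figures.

288000 μs

L = 69000 bits.
Transmission delays (L/R per hop): 151.648, 1010.25, 43396.2, 3136.36 μs; sum = 47694.5 μs.
Propagation delays (d/s per hop): 1.26957, 8.10811, 120000, 120000 μs; sum = 240009 μs.
End-to-end = 288000 μs.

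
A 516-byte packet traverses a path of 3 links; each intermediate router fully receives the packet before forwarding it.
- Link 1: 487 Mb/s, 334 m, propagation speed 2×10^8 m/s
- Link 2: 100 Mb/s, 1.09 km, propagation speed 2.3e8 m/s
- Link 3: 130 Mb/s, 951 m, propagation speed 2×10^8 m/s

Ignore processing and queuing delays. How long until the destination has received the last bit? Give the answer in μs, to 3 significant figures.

92.7 μs

L = 516 × 8 = 4128 bits.
Transmission delays (L/R per hop): 8.47639, 41.28, 31.7538 μs; sum = 81.5102 μs.
Propagation delays (d/s per hop): 1.67, 4.73913, 4.755 μs; sum = 11.1641 μs.
End-to-end = 92.7 μs.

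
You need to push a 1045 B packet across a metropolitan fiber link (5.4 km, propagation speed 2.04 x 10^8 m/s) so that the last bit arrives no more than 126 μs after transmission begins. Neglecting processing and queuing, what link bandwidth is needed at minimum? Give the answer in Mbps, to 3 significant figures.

L = 8360 bits.
Propagation delay = 5400 / 204000000 = 26.4706 μs.
Transmission budget = 126 − 26.4706 = 99.5294 μs.
R ≥ L / t_tx = 8360 bits / 9.95294e-05 s = 84.0 Mbps.

84.0 Mbps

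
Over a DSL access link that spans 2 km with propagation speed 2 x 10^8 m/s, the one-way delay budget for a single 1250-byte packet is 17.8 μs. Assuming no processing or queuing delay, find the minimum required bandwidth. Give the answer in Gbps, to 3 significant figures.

1.28 Gbps

L = 10000 bits.
Propagation delay = 2000 / 200000000 = 10 μs.
Transmission budget = 17.8 − 10 = 7.8 μs.
R ≥ L / t_tx = 10000 bits / 7.8e-06 s = 1.28 Gbps.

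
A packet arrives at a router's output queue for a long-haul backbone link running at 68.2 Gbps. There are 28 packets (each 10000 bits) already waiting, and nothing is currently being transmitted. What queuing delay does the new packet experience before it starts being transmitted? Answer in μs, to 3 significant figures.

4.11 μs

Each queued packet: L/R = 10000/68200000000 = 0.146628 μs.
28 queued → 4.10557 μs.
Queuing delay = 4.11 μs.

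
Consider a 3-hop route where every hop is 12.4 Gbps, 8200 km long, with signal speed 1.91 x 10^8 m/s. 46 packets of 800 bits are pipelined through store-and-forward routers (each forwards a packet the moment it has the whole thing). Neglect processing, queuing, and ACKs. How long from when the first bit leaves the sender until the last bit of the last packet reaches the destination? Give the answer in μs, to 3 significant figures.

Per-hop transmission t_tx = L/R = 800/12400000000 = 0.0645161 μs.
Per-hop propagation t_prop = 8200000/191000000 = 42931.9 μs.
Pipeline fill: first packet needs 3·t_tx to clear all hops; remaining 45 packets each add one t_tx.
Total = (3+46-1)·t_tx + 3·t_prop = 48·0.0645161 + 3·42931.9 = 129000 μs.

129000 μs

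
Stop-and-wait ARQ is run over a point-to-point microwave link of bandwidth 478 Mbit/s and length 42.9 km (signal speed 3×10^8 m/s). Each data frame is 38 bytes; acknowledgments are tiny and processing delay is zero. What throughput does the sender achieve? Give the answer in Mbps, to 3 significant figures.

1.06 Mbps

t_tx = L/R = 304/478000000 = 6.35983e-07 s.
t_prop = 42900/300000000 = 0.000143 s; RTT = 0.000286 s.
Cycle = t_tx + RTT = 0.000286636 s.
Throughput = L / cycle = 304 / 0.000286636 = 1.06 Mbps.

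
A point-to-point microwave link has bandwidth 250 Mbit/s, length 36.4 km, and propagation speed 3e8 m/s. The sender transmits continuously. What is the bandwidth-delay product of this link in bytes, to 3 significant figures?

3790 bytes

Propagation delay = 36400 / 300000000 = 0.000121333 s.
BDP = R × t_prop = 250000000 × 0.000121333 = 30333.3 bits.
In bytes: 30333.3/8 = 3790 bytes.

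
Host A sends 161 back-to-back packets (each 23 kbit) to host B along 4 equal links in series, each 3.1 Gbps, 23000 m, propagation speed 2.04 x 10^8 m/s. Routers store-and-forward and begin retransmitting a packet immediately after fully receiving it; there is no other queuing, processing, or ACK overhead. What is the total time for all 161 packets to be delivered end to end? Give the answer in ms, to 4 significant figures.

Per-hop transmission t_tx = L/R = 23000/3100000000 = 0.00741935 ms.
Per-hop propagation t_prop = 23000/204000000 = 0.112745 ms.
Pipeline fill: first packet needs 4·t_tx to clear all hops; remaining 160 packets each add one t_tx.
Total = (4+161-1)·t_tx + 4·t_prop = 164·0.00741935 + 4·0.112745 = 1.668 ms.

1.668 ms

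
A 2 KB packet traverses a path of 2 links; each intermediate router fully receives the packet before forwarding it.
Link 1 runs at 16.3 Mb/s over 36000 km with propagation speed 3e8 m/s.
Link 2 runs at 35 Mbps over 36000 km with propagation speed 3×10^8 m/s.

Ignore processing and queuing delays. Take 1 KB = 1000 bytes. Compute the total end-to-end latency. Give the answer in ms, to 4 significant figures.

241.4 ms

L = 16000 bits.
Transmission delays (L/R per hop): 0.981595, 0.457143 ms; sum = 1.43874 ms.
Propagation delays (d/s per hop): 120, 120 ms; sum = 240 ms.
End-to-end = 241.4 ms.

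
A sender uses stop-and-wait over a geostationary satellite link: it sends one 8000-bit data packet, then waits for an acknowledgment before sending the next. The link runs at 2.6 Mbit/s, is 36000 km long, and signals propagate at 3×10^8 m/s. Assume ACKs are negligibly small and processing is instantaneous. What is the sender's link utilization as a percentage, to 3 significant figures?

1.27 %

t_tx = L/R = 8000/2600000 = 0.00307692 s.
t_prop = 36000000/300000000 = 0.12 s; RTT = 0.24 s.
Cycle = t_tx + RTT = 0.243077 s.
Utilization = t_tx / cycle = 0.00307692/0.243077 = 1.27 %.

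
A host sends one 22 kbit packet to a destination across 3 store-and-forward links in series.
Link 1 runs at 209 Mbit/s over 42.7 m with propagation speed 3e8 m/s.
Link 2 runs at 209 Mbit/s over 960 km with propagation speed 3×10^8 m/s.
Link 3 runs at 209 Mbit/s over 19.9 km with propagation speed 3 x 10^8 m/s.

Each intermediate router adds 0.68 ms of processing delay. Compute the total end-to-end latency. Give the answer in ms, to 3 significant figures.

L = 22000 bits.
Transmission delay per hop = L/R = 22000/209000000 = 0.105263 ms; 3 hops → 0.315789 ms.
Propagation delays (d/s per hop): 0.000142333, 3.2, 0.0663333 ms; sum = 3.26648 ms.
Processing at 2 router(s): 2 × 0.68 ms = 1.36 ms.
End-to-end = 4.94 ms.

4.94 ms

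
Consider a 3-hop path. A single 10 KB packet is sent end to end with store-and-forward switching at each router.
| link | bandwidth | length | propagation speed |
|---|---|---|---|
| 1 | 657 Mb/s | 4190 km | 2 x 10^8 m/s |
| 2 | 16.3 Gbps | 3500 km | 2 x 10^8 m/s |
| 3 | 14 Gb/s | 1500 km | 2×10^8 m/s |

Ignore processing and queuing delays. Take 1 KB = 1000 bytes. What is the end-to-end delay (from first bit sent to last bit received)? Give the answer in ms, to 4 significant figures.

46.08 ms

L = 80000 bits.
Transmission delays (L/R per hop): 0.121766, 0.00490798, 0.00571429 ms; sum = 0.132388 ms.
Propagation delays (d/s per hop): 20.95, 17.5, 7.5 ms; sum = 45.95 ms.
End-to-end = 46.08 ms.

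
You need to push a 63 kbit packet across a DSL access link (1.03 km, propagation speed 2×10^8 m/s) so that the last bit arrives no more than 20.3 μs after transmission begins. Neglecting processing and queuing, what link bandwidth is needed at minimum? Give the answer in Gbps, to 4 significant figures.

Propagation delay = 1030 / 200000000 = 5.15 μs.
Transmission budget = 20.3 − 5.15 = 15.15 μs.
R ≥ L / t_tx = 63000 bits / 1.515e-05 s = 4.158 Gbps.

4.158 Gbps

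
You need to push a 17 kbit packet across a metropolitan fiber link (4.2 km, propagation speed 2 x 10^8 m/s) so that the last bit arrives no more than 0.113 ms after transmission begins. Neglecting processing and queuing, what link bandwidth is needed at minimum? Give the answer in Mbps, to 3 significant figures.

185 Mbps

Propagation delay = 4200 / 200000000 = 0.021 ms.
Transmission budget = 0.113 − 0.021 = 0.092 ms.
R ≥ L / t_tx = 17000 bits / 9.2e-05 s = 185 Mbps.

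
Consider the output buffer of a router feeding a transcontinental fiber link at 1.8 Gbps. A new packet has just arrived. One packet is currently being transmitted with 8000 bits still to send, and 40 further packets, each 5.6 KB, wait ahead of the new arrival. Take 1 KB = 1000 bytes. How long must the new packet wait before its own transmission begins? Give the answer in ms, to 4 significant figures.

Each queued packet: L/R = 44800/1800000000 = 0.0248889 ms.
40 queued → 0.995556 ms.
Plus remaining 8000 bits of current packet: 0.00444444 ms.
Queuing delay = 1.000 ms.

1.000 ms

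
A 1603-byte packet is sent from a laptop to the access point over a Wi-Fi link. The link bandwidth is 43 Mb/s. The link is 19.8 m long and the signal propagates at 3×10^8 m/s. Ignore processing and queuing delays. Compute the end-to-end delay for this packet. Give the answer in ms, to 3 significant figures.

0.298 ms

L = 1603 × 8 = 12824 bits.
Transmission delay = L/R = 12824 / 43000000 = 0.298233 ms.
Propagation delay = d/s = 19.8 m / 300000000 m/s = 6.6e-05 ms.
Total = 0.298 ms.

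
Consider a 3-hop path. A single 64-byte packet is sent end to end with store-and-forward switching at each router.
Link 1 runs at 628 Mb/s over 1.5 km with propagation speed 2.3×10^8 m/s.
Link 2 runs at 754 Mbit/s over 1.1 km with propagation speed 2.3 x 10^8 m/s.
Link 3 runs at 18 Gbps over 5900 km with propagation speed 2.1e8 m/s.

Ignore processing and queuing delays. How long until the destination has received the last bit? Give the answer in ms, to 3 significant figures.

L = 64 × 8 = 512 bits.
Transmission delays (L/R per hop): 0.000815287, 0.000679045, 2.84444e-05 ms; sum = 0.00152278 ms.
Propagation delays (d/s per hop): 0.00652174, 0.00478261, 28.0952 ms; sum = 28.1065 ms.
End-to-end = 28.1 ms.

28.1 ms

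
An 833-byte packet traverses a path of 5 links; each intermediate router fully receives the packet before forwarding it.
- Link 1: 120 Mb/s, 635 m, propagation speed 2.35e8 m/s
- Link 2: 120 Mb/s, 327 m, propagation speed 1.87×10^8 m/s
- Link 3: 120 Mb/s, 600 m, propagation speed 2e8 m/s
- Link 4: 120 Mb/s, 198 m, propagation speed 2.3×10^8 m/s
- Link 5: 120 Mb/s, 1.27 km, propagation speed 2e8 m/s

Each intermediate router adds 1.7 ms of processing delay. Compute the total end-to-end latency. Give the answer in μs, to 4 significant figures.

7092 μs

L = 833 × 8 = 6664 bits.
Transmission delay per hop = L/R = 6664/120000000 = 55.5333 μs; 5 hops → 277.667 μs.
Propagation delays (d/s per hop): 2.70213, 1.74866, 3, 0.86087, 6.35 μs; sum = 14.6617 μs.
Processing at 4 router(s): 4 × 1.7 ms = 6800 μs.
End-to-end = 7092 μs.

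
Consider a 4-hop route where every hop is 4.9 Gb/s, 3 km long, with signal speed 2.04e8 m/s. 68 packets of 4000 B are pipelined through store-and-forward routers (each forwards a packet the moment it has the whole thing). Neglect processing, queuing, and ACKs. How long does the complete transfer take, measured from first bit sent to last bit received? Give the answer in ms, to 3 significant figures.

0.522 ms

Per-hop transmission t_tx = L/R = 32000/4900000000 = 0.00653061 ms.
Per-hop propagation t_prop = 3000/204000000 = 0.0147059 ms.
Pipeline fill: first packet needs 4·t_tx to clear all hops; remaining 67 packets each add one t_tx.
Total = (4+68-1)·t_tx + 4·t_prop = 71·0.00653061 + 4·0.0147059 = 0.522 ms.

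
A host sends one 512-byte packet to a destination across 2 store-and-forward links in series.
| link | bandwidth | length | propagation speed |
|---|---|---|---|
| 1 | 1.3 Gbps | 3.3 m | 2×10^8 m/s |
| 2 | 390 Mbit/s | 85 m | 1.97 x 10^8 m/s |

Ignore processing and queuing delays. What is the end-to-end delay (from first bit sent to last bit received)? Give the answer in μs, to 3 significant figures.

L = 512 × 8 = 4096 bits.
Transmission delays (L/R per hop): 3.15077, 10.5026 μs; sum = 13.6533 μs.
Propagation delays (d/s per hop): 0.0165, 0.431472 μs; sum = 0.447972 μs.
End-to-end = 14.1 μs.

14.1 μs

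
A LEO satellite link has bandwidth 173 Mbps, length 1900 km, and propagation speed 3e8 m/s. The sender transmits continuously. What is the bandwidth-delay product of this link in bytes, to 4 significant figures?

137000 bytes

Propagation delay = 1900000 / 300000000 = 0.00633333 s.
BDP = R × t_prop = 173000000 × 0.00633333 = 1095670 bits.
In bytes: 1095670/8 = 137000 bytes.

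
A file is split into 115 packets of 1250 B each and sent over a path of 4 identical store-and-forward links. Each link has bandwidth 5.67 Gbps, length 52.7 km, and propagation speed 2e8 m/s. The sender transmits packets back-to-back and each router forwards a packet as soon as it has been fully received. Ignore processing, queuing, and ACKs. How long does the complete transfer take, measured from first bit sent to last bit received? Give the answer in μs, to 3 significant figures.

Per-hop transmission t_tx = L/R = 10000/5670000000 = 1.76367 μs.
Per-hop propagation t_prop = 52700/200000000 = 263.5 μs.
Pipeline fill: first packet needs 4·t_tx to clear all hops; remaining 114 packets each add one t_tx.
Total = (4+115-1)·t_tx + 4·t_prop = 118·1.76367 + 4·263.5 = 1260 μs.

1260 μs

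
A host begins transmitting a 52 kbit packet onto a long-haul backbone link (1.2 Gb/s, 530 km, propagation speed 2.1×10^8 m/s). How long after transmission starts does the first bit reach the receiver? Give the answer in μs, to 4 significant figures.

2524 μs

First bit experiences only propagation delay: d/s = 530000/210000000 = 2524 μs.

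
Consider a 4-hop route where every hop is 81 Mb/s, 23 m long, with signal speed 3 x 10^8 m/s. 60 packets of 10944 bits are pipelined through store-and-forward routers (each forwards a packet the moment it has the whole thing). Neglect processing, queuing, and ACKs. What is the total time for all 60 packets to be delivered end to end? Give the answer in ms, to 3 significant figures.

Per-hop transmission t_tx = L/R = 10944/81000000 = 0.135111 ms.
Per-hop propagation t_prop = 23/300000000 = 7.66667e-05 ms.
Pipeline fill: first packet needs 4·t_tx to clear all hops; remaining 59 packets each add one t_tx.
Total = (4+60-1)·t_tx + 4·t_prop = 63·0.135111 + 4·7.66667e-05 = 8.51 ms.

8.51 ms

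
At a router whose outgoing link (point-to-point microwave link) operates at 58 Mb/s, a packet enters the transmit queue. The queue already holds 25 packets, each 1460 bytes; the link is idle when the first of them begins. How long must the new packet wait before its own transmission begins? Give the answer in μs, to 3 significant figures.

5030 μs

Each queued packet: L/R = 11680/58000000 = 201.379 μs.
25 queued → 5034.48 μs.
Queuing delay = 5030 μs.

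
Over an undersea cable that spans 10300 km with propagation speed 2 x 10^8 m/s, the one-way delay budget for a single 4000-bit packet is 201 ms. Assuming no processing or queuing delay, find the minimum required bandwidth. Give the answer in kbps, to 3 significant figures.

26.8 kbps

Propagation delay = 10300000 / 200000000 = 51.5 ms.
Transmission budget = 201 − 51.5 = 149.5 ms.
R ≥ L / t_tx = 4000 bits / 0.1495 s = 26.8 kbps.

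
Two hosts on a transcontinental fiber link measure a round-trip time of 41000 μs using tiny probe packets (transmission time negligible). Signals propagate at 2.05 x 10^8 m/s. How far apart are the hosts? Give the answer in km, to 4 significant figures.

One-way propagation = RTT/2 = 20500 μs.
d = s × t = 2.05e+08 × 0.0205 = 4203 km.

4203 km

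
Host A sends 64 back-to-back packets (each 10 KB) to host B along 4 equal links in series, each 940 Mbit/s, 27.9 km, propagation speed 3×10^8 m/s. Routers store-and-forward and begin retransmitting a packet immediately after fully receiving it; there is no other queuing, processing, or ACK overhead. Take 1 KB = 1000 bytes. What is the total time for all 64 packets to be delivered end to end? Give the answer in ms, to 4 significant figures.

6.074 ms

Per-hop transmission t_tx = L/R = 80000/940000000 = 0.0851064 ms.
Per-hop propagation t_prop = 27900/300000000 = 0.093 ms.
Pipeline fill: first packet needs 4·t_tx to clear all hops; remaining 63 packets each add one t_tx.
Total = (4+64-1)·t_tx + 4·t_prop = 67·0.0851064 + 4·0.093 = 6.074 ms.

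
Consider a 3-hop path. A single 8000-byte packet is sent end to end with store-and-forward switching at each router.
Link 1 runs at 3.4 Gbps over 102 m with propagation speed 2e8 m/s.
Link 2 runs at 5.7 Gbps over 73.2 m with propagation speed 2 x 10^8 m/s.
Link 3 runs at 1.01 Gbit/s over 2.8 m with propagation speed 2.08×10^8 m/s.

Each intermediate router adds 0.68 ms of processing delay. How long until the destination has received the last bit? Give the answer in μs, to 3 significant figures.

1450 μs

L = 8000 × 8 = 64000 bits.
Transmission delays (L/R per hop): 18.8235, 11.2281, 63.3663 μs; sum = 93.4179 μs.
Propagation delays (d/s per hop): 0.51, 0.366, 0.0134615 μs; sum = 0.889462 μs.
Processing at 2 router(s): 2 × 0.68 ms = 1360 μs.
End-to-end = 1450 μs.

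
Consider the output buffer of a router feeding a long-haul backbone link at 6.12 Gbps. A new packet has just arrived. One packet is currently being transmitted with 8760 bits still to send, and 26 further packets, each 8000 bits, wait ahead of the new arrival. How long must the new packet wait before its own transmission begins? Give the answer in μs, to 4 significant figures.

35.42 μs

Each queued packet: L/R = 8000/6120000000 = 1.30719 μs.
26 queued → 33.9869 μs.
Plus remaining 8760 bits of current packet: 1.43137 μs.
Queuing delay = 35.42 μs.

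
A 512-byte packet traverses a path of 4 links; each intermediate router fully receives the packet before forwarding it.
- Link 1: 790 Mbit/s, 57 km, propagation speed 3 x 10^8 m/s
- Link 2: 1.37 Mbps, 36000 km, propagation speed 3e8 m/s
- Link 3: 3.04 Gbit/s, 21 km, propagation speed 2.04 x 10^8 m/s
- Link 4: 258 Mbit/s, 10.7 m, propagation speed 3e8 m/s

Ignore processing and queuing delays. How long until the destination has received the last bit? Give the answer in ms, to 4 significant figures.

L = 512 × 8 = 4096 bits.
Transmission delays (L/R per hop): 0.00518481, 2.98978, 0.00134737, 0.015876 ms; sum = 3.01219 ms.
Propagation delays (d/s per hop): 0.19, 120, 0.102941, 3.56667e-05 ms; sum = 120.293 ms.
End-to-end = 123.3 ms.

123.3 ms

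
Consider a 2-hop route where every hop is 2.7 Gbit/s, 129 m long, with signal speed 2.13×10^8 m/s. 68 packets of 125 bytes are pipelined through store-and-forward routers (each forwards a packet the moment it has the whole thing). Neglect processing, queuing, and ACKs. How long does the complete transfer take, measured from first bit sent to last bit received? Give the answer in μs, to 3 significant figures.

26.8 μs

Per-hop transmission t_tx = L/R = 1000/2700000000 = 0.37037 μs.
Per-hop propagation t_prop = 129/213000000 = 0.605634 μs.
Pipeline fill: first packet needs 2·t_tx to clear all hops; remaining 67 packets each add one t_tx.
Total = (2+68-1)·t_tx + 2·t_prop = 69·0.37037 + 2·0.605634 = 26.8 μs.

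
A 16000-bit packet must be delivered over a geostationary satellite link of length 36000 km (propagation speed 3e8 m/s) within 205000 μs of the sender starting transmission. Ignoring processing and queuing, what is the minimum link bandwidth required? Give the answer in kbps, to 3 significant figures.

Propagation delay = 36000000 / 300000000 = 120000 μs.
Transmission budget = 205000 − 120000 = 85000 μs.
R ≥ L / t_tx = 16000 bits / 0.085 s = 188 kbps.

188 kbps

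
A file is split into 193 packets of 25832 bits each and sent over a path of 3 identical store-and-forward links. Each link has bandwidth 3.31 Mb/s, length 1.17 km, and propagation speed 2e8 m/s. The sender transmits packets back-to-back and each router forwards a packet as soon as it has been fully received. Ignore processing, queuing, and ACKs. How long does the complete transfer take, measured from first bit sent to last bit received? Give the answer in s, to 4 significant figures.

1.522 s

Per-hop transmission t_tx = L/R = 25832/3310000 = 0.00780423 s.
Per-hop propagation t_prop = 1170/200000000 = 5.85e-06 s.
Pipeline fill: first packet needs 3·t_tx to clear all hops; remaining 192 packets each add one t_tx.
Total = (3+193-1)·t_tx + 3·t_prop = 195·0.00780423 + 3·5.85e-06 = 1.522 s.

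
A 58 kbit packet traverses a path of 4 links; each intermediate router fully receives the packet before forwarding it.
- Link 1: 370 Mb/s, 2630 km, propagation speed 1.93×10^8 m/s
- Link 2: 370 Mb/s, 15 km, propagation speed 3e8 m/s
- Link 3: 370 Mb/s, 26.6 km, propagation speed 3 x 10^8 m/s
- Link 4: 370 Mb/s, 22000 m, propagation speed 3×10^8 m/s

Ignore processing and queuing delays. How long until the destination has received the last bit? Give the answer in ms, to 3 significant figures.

14.5 ms

L = 58000 bits.
Transmission delay per hop = L/R = 58000/370000000 = 0.156757 ms; 4 hops → 0.627027 ms.
Propagation delays (d/s per hop): 13.6269, 0.05, 0.0886667, 0.0733333 ms; sum = 13.8389 ms.
End-to-end = 14.5 ms.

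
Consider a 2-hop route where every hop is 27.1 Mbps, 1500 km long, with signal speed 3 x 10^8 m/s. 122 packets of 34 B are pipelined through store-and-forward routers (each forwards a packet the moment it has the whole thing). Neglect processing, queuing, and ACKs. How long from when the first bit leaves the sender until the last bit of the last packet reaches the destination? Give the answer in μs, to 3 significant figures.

Per-hop transmission t_tx = L/R = 272/27100000 = 10.0369 μs.
Per-hop propagation t_prop = 1500000/300000000 = 5000 μs.
Pipeline fill: first packet needs 2·t_tx to clear all hops; remaining 121 packets each add one t_tx.
Total = (2+122-1)·t_tx + 2·t_prop = 123·10.0369 + 2·5000 = 11200 μs.

11200 μs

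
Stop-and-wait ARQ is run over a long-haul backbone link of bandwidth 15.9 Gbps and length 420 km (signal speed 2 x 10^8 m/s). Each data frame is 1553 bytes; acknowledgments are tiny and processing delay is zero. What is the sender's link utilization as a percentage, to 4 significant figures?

t_tx = L/R = 12424/15900000000 = 7.81384e-07 s.
t_prop = 420000/200000000 = 0.0021 s; RTT = 0.0042 s.
Cycle = t_tx + RTT = 0.00420078 s.
Utilization = t_tx / cycle = 7.81384e-07/0.00420078 = 0.01860 %.

0.01860 %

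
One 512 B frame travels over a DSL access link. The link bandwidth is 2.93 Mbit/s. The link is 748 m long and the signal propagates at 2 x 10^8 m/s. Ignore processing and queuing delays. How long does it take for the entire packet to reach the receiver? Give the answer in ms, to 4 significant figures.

L = 512 × 8 = 4096 bits.
Transmission delay = L/R = 4096 / 2930000 = 1.39795 ms.
Propagation delay = d/s = 748 m / 200000000 m/s = 0.00374 ms.
Total = 1.402 ms.

1.402 ms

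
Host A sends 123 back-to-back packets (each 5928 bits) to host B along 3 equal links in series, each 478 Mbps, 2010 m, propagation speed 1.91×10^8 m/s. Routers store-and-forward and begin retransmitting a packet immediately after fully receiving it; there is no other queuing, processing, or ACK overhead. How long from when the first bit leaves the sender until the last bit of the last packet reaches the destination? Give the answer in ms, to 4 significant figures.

Per-hop transmission t_tx = L/R = 5928/478000000 = 0.0124017 ms.
Per-hop propagation t_prop = 2010/191000000 = 0.0105236 ms.
Pipeline fill: first packet needs 3·t_tx to clear all hops; remaining 122 packets each add one t_tx.
Total = (3+123-1)·t_tx + 3·t_prop = 125·0.0124017 + 3·0.0105236 = 1.582 ms.

1.582 ms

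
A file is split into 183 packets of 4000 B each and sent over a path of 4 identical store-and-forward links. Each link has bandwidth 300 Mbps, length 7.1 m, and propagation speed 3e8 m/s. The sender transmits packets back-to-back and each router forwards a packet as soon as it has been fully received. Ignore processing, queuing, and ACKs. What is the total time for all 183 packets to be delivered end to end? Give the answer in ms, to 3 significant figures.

Per-hop transmission t_tx = L/R = 32000/300000000 = 0.106667 ms.
Per-hop propagation t_prop = 7.1/300000000 = 2.36667e-05 ms.
Pipeline fill: first packet needs 4·t_tx to clear all hops; remaining 182 packets each add one t_tx.
Total = (4+183-1)·t_tx + 4·t_prop = 186·0.106667 + 4·2.36667e-05 = 19.8 ms.

19.8 ms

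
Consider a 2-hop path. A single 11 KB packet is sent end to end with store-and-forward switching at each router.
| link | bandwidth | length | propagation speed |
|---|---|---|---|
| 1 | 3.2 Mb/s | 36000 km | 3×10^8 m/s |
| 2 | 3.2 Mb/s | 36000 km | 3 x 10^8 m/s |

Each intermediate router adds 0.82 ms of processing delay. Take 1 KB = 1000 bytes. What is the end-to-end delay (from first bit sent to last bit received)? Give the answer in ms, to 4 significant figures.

295.8 ms

L = 88000 bits.
Transmission delay per hop = L/R = 88000/3200000 = 27.5 ms; 2 hops → 55 ms.
Propagation delays (d/s per hop): 120, 120 ms; sum = 240 ms.
Processing at 1 router(s): 1 × 0.82 ms = 0.82 ms.
End-to-end = 295.8 ms.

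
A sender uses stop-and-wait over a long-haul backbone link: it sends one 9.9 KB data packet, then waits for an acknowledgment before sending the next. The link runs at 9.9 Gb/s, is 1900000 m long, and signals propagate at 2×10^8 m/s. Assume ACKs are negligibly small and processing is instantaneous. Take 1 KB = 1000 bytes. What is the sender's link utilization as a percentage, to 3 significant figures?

0.0421 %

t_tx = L/R = 79200/9900000000 = 8e-06 s.
t_prop = 1900000/200000000 = 0.0095 s; RTT = 0.019 s.
Cycle = t_tx + RTT = 0.019008 s.
Utilization = t_tx / cycle = 8e-06/0.019008 = 0.0421 %.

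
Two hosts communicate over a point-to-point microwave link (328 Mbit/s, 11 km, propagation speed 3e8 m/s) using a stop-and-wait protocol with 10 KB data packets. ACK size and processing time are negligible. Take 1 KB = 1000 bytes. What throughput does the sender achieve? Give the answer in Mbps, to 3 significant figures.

t_tx = L/R = 80000/328000000 = 0.000243902 s.
t_prop = 11000/300000000 = 3.66667e-05 s; RTT = 7.33333e-05 s.
Cycle = t_tx + RTT = 0.000317236 s.
Throughput = L / cycle = 80000 / 0.000317236 = 252 Mbps.

252 Mbps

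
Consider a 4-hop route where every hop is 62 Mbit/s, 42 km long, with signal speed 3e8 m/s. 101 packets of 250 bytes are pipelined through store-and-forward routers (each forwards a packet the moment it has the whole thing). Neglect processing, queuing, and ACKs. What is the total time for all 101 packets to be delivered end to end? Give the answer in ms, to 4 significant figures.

3.915 ms

Per-hop transmission t_tx = L/R = 2000/62000000 = 0.0322581 ms.
Per-hop propagation t_prop = 42000/300000000 = 0.14 ms.
Pipeline fill: first packet needs 4·t_tx to clear all hops; remaining 100 packets each add one t_tx.
Total = (4+101-1)·t_tx + 4·t_prop = 104·0.0322581 + 4·0.14 = 3.915 ms.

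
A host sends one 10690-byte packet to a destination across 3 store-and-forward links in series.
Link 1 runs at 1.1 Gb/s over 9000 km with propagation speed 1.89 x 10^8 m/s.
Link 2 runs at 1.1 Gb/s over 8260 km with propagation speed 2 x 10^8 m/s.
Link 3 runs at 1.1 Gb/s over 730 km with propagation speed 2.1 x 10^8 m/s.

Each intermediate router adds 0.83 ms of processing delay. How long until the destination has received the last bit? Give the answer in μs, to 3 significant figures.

L = 10690 × 8 = 85520 bits.
Transmission delay per hop = L/R = 85520/1100000000 = 77.7455 μs; 3 hops → 233.236 μs.
Propagation delays (d/s per hop): 47619, 41300, 3476.19 μs; sum = 92395.2 μs.
Processing at 2 router(s): 2 × 0.83 ms = 1660 μs.
End-to-end = 94300 μs.

94300 μs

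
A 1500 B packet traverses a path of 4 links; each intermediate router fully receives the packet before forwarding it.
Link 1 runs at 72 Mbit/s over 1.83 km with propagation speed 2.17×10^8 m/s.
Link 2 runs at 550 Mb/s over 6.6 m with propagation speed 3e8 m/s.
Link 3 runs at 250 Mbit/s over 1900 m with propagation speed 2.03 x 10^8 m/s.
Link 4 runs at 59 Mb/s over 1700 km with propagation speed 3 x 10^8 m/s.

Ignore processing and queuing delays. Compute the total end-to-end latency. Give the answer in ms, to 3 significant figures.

6.12 ms

L = 1500 × 8 = 12000 bits.
Transmission delays (L/R per hop): 0.166667, 0.0218182, 0.048, 0.20339 ms; sum = 0.439875 ms.
Propagation delays (d/s per hop): 0.00843318, 2.2e-05, 0.00935961, 5.66667 ms; sum = 5.68448 ms.
End-to-end = 6.12 ms.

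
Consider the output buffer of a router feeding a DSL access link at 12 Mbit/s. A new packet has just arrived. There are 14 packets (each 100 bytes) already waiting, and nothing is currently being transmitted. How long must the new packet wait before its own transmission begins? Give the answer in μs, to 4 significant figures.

Each queued packet: L/R = 800/12000000 = 66.6667 μs.
14 queued → 933.333 μs.
Queuing delay = 933.3 μs.

933.3 μs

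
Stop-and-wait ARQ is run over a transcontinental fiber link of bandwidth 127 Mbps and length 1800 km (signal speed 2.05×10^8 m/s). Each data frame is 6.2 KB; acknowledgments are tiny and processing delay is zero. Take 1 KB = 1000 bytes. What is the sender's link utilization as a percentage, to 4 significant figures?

t_tx = L/R = 49600/127000000 = 0.000390551 s.
t_prop = 1800000/2.05e+08 = 0.00878049 s; RTT = 0.017561 s.
Cycle = t_tx + RTT = 0.0179515 s.
Utilization = t_tx / cycle = 0.000390551/0.0179515 = 2.176 %.

2.176 %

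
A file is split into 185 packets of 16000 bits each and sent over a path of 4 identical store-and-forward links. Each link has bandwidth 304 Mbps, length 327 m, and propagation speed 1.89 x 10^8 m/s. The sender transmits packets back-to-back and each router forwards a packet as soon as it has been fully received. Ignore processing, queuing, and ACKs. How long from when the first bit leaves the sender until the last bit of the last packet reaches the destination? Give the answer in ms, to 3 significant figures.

Per-hop transmission t_tx = L/R = 16000/304000000 = 0.0526316 ms.
Per-hop propagation t_prop = 327/189000000 = 0.00173016 ms.
Pipeline fill: first packet needs 4·t_tx to clear all hops; remaining 184 packets each add one t_tx.
Total = (4+185-1)·t_tx + 4·t_prop = 188·0.0526316 + 4·0.00173016 = 9.90 ms.

9.90 ms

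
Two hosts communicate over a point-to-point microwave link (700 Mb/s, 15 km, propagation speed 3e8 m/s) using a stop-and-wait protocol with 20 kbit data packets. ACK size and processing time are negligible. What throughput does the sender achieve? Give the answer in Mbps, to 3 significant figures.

t_tx = L/R = 20000/700000000 = 2.85714e-05 s.
t_prop = 15000/300000000 = 5e-05 s; RTT = 0.0001 s.
Cycle = t_tx + RTT = 0.000128571 s.
Throughput = L / cycle = 20000 / 0.000128571 = 156 Mbps.

156 Mbps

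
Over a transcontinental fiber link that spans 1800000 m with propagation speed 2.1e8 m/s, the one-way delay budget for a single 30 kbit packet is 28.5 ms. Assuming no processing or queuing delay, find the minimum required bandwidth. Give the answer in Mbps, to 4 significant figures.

1.505 Mbps

Propagation delay = 1800000 / 210000000 = 8.57143 ms.
Transmission budget = 28.5 − 8.57143 = 19.9286 ms.
R ≥ L / t_tx = 30000 bits / 0.0199286 s = 1.505 Mbps.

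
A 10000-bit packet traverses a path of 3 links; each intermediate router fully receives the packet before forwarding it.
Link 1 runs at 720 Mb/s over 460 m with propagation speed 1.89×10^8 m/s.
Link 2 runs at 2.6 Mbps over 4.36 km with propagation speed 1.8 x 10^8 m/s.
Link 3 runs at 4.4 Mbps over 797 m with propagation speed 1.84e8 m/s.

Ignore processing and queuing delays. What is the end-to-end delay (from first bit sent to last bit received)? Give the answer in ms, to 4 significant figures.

6.164 ms

Transmission delays (L/R per hop): 0.0138889, 3.84615, 2.27273 ms; sum = 6.13277 ms.
Propagation delays (d/s per hop): 0.00243386, 0.0242222, 0.00433152 ms; sum = 0.0309876 ms.
End-to-end = 6.164 ms.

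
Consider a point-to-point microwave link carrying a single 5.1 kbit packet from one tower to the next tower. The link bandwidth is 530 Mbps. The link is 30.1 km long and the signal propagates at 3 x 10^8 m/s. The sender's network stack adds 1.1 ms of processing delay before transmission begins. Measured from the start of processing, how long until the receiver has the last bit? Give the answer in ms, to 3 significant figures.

1.21 ms

L = 5100 bits.
Transmission delay = L/R = 5100 / 530000000 = 0.00962264 ms.
Propagation delay = d/s = 30100 m / 300000000 m/s = 0.100333 ms.
Plus processing delay 1.1 ms = 1.1 ms.
Total = 1.21 ms.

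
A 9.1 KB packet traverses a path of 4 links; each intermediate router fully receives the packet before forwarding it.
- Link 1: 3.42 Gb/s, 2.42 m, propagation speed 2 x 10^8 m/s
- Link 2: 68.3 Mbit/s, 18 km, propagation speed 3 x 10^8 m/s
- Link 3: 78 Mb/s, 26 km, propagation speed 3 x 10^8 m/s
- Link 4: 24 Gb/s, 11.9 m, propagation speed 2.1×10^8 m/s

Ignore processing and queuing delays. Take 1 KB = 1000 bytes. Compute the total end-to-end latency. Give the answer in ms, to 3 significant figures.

2.17 ms

L = 72800 bits.
Transmission delays (L/R per hop): 0.0212865, 1.06589, 0.933333, 0.00303333 ms; sum = 2.02354 ms.
Propagation delays (d/s per hop): 1.21e-05, 0.06, 0.0866667, 5.66667e-05 ms; sum = 0.146735 ms.
End-to-end = 2.17 ms.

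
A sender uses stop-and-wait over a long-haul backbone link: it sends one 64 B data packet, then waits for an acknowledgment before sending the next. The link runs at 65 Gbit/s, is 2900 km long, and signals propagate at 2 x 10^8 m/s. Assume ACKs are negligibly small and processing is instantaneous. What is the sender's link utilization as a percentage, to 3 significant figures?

t_tx = L/R = 512/65000000000 = 7.87692e-09 s.
t_prop = 2900000/200000000 = 0.0145 s; RTT = 0.029 s.
Cycle = t_tx + RTT = 0.029 s.
Utilization = t_tx / cycle = 7.87692e-09/0.029 = 0.0000272 %.

0.0000272 %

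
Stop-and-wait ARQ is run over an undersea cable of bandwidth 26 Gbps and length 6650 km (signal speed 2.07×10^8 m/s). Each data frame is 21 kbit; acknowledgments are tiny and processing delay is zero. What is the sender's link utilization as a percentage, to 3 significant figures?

t_tx = L/R = 21000/26000000000 = 8.07692e-07 s.
t_prop = 6650000/2.07e+08 = 0.0321256 s; RTT = 0.0642512 s.
Cycle = t_tx + RTT = 0.064252 s.
Utilization = t_tx / cycle = 8.07692e-07/0.064252 = 0.00126 %.

0.00126 %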